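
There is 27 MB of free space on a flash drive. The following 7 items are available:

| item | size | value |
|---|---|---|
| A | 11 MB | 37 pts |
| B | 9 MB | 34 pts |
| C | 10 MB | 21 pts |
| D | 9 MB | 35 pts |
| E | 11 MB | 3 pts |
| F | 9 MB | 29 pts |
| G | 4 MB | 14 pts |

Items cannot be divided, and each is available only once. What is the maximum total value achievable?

Check high-value combinations within 27 MB:
- B+D+F: size 9+9+9=27, value 34+35+29=98
- A+D+G: size 11+9+4=24, value 37+35+14=86
- A+B+G: size 11+9+4=24, value 37+34+14=85
- B+D+G: size 9+9+4=22, value 34+35+14=83
- A+F+G: size 11+9+4=24, value 37+29+14=80
Best: 98 pts.

98 pts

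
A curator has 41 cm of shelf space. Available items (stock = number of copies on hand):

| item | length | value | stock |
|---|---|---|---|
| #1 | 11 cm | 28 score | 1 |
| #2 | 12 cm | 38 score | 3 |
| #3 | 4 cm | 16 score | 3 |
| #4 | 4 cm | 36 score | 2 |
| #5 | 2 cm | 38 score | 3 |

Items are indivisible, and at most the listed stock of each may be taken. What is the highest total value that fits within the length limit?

272 score

Top feasible selections:
- 1×#2 + 3×#3 + 2×#4 + 3×#5: length 38, value 272
- 1×#1 + 1×#2 + 1×#3 + 2×#4 + 3×#5: length 41, value 268
- 1×#1 + 3×#3 + 2×#4 + 3×#5: length 37, value 262
- 2×#2 + 2×#4 + 3×#5: length 38, value 262
Best: 272 score.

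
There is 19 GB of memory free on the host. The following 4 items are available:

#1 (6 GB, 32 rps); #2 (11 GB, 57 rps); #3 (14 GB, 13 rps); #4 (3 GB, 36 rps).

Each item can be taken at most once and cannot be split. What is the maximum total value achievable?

This is a 0/1 knapsack; check combinations near the capacity.
- #2+#4: memory 11+3=14, value 57+36=93
- #1+#2: memory 6+11=17, value 32+57=89
- #1+#4: memory 6+3=9, value 32+36=68
Best: 93 rps.

93 rps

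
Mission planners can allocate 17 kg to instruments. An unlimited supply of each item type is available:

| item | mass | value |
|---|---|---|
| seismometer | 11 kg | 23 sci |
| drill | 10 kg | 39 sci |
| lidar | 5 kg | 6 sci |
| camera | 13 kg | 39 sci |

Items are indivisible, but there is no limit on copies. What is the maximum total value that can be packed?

45 sci

Best value-per-unit is drill at 39/10; filling with it alone gives 1×39 = 39.
Optimal mix: 1×drill + 1×lidar → mass 15, value 45.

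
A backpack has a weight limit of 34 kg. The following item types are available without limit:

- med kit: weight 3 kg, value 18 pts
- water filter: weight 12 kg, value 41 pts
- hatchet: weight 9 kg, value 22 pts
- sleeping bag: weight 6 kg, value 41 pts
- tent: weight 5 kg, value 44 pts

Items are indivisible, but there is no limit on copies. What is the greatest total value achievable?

282 pts

Best value-per-unit is tent at 44/5; filling with it alone gives 6×44 = 264.
Optimal mix: 1×med kit + 6×tent → weight 33, value 282.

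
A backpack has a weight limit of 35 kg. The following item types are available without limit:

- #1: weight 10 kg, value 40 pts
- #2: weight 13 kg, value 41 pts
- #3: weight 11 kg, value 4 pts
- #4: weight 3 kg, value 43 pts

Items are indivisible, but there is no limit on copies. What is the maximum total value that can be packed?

473 pts

Best value-per-unit is #4 at 43/3, and filling with it alone uses weight 11×3=33. No mix of the others beats 11×43 = 473.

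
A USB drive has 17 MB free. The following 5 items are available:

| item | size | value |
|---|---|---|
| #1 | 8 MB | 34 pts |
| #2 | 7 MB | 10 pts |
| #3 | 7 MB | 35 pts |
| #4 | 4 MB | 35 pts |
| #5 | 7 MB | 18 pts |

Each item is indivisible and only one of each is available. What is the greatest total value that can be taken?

Check high-value combinations within 17 MB:
- #3+#4: size 7+4=11, value 35+35=70
- #1+#4: size 8+4=12, value 34+35=69
- #1+#3: size 8+7=15, value 34+35=69
- #4+#5: size 4+7=11, value 35+18=53
- #3+#5: size 7+7=14, value 35+18=53
Best: 70 pts.

70 pts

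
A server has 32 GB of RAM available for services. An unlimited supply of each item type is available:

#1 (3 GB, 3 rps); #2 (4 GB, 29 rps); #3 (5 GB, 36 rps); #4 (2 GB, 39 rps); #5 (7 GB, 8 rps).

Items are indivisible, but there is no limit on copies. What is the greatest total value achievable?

Best value-per-unit is #4 at 39/2, and filling with it alone uses memory 16×2=32. No mix of the others beats 16×39 = 624.

624 rps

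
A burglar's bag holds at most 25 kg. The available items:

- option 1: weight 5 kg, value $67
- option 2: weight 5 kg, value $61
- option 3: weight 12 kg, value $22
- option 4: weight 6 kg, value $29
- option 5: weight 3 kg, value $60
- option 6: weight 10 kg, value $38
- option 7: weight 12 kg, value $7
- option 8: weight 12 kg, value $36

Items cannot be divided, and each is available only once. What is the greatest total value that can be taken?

Check high-value combinations within 25 kg:
- option 1+option 2+option 5+option 6: weight 5+5+3+10=23, value 67+61+60+38=226
- option 1+option 2+option 5+option 8: weight 5+5+3+12=25, value 67+61+60+36=224
- option 1+option 2+option 4+option 5: weight 5+5+6+3=19, value 67+61+29+60=217
- option 1+option 2+option 3+option 5: weight 5+5+12+3=25, value 67+61+22+60=210
- option 1+option 2+option 5+option 7: weight 5+5+3+12=25, value 67+61+60+7=195
Best: $226.

$226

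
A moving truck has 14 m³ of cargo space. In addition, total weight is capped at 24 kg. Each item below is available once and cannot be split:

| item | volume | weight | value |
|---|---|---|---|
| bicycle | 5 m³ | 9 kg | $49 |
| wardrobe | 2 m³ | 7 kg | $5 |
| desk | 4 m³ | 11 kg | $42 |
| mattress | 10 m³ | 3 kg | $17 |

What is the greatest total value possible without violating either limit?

$91

Feasible sets respecting both limits:
- bicycle+desk: volume 9, weight 20, value 91
- desk+mattress: volume 14, weight 14, value 59
- bicycle+wardrobe: volume 7, weight 16, value 54
- bicycle: volume 5, weight 9, value 49
Best: $91.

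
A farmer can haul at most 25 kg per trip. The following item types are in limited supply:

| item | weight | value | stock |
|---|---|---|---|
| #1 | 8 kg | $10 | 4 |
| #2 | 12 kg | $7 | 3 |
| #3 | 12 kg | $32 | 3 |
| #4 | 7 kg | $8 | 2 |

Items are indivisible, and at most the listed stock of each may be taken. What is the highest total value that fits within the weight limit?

$64

Best selections within weight 25 and stock limits:
- 2×#3: weight 24, value 64
- 1×#1 + 1×#3: weight 20, value 42
- 1×#3 + 1×#4: weight 19, value 40
- 1×#2 + 1×#3: weight 24, value 39
Best: $64.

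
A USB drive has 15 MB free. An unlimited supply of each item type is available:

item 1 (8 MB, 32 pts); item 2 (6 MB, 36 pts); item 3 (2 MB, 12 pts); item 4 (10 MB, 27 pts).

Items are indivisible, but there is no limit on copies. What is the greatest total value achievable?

84 pts

Best value-per-unit is item 2 at 36/6; filling with it alone gives 2×36 = 72.
Optimal mix: 2×item 2 + 1×item 3 → size 14, value 84.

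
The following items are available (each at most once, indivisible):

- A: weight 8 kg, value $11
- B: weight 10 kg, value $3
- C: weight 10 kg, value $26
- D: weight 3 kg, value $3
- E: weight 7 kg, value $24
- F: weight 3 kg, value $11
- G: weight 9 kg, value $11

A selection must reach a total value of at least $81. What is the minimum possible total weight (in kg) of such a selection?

37

Subsets with value ≥ 81, sorted by total weight:
- A+C+E+F+G: weight 37, value 83
- A+C+D+E+F+G: weight 40, value 86
- A+B+C+E+F+G: weight 47, value 86
Minimum weight: 37 kg.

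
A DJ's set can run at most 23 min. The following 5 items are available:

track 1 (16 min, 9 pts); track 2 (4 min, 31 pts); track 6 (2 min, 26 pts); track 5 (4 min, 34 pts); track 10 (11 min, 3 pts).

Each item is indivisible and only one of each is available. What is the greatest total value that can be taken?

94 pts

Check high-value combinations within 23 min:
- track 2+track 6+track 5+track 10: duration 4+2+4+11=21, value 31+26+34+3=94
- track 2+track 6+track 5: duration 4+2+4=10, value 31+26+34=91
- track 1+track 6+track 5: duration 16+2+4=22, value 9+26+34=69
- track 2+track 5+track 10: duration 4+4+11=19, value 31+34+3=68
Best: 94 pts.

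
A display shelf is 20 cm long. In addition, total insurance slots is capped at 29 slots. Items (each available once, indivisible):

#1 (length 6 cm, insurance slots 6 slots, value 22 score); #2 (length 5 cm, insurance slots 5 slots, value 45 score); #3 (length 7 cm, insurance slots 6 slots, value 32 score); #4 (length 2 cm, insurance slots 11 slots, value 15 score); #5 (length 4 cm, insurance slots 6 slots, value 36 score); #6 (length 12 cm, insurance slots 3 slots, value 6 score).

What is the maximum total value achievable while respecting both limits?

Feasible sets respecting both limits:
- #2+#3+#4+#5: length 18, insurance slots 28, value 128
- #1+#2+#4+#5: length 17, insurance slots 28, value 118
- #1+#2+#3+#4: length 20, insurance slots 28, value 114
Best: 128 score.

128 score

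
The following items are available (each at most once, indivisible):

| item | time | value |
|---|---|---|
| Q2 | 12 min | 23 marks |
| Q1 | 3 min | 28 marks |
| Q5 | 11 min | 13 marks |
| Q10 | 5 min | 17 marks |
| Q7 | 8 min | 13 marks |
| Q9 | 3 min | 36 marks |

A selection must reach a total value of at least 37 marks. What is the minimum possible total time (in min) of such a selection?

Subsets with value ≥ 37, sorted by total time:
- Q1+Q9: time 6, value 64
- Q10+Q9: time 8, value 53
- Q1+Q10: time 8, value 45
- Q1+Q10+Q9: time 11, value 81
Minimum time: 6 min.

6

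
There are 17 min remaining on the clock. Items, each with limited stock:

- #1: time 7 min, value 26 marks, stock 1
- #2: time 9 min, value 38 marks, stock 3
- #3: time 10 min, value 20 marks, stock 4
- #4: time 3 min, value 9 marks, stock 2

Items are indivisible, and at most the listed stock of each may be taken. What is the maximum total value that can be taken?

64 marks

Best selections within time 17 and stock limits:
- 1×#1 + 1×#2: time 16, value 64
- 1×#2 + 2×#4: time 15, value 56
- 1×#2 + 1×#4: time 12, value 47
Best: 64 marks.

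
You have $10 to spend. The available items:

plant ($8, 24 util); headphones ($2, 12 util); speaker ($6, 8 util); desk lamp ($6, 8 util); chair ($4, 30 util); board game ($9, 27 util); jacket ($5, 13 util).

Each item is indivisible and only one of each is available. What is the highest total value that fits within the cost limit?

43 util

Check high-value combinations within $10:
- chair+jacket: cost 4+5=9, value 30+13=43
- headphones+chair: cost 2+4=6, value 12+30=42
- speaker+chair: cost 6+4=10, value 8+30=38
- desk lamp+chair: cost 6+4=10, value 8+30=38
Best: 43 util.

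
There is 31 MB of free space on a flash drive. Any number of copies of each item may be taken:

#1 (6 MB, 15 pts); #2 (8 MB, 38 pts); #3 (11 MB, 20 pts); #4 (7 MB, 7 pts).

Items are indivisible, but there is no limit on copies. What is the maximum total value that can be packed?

129 pts

Best value-per-unit is #2 at 38/8; filling with it alone gives 3×38 = 114.
Optimal mix: 1×#1 + 3×#2 → size 30, value 129.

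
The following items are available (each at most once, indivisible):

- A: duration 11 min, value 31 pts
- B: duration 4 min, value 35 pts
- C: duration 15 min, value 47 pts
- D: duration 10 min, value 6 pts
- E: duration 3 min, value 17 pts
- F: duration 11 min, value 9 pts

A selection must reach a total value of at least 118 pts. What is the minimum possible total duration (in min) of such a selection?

33

Subsets with value ≥ 118, sorted by total duration:
- A+B+C+E: duration 33, value 130
- A+B+C+D: duration 40, value 119
- A+B+C+F: duration 41, value 122
Minimum duration: 33 min.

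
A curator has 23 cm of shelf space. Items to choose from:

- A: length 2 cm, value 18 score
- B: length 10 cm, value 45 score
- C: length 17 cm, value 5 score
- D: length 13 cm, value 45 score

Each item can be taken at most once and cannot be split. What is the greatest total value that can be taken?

Check high-value combinations within 23 cm:
- B+D: length 10+13=23, value 45+45=90
- A+B: length 2+10=12, value 18+45=63
- A+D: length 2+13=15, value 18+45=63
- B: length 10, value 45
Best: 90 score.

90 score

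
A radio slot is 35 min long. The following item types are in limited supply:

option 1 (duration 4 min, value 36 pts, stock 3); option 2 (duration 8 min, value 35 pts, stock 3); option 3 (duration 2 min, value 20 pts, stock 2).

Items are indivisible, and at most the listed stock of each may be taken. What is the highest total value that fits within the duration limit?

218 pts

Top feasible selections:
- 3×option 1 + 2×option 2 + 2×option 3: duration 32, value 218
- 3×option 1 + 2×option 2 + 1×option 3: duration 30, value 198
- 2×option 1 + 3×option 2 + 1×option 3: duration 34, value 197
Best: 218 pts.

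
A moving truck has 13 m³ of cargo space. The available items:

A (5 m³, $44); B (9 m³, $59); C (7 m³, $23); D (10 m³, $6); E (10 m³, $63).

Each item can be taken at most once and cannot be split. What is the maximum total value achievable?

Check high-value combinations within 13 m³:
- A+C: volume 5+7=12, value 44+23=67
- E: volume 10, value 63
- B: volume 9, value 59
- A: volume 5, value 44
- C: volume 7, value 23
Best: $67.

$67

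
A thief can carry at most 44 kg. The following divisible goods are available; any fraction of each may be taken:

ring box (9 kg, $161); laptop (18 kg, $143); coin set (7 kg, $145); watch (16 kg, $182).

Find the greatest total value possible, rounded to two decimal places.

Take in order of value per unit:
- coin set (145/7 per unit): all 7 → value 145, running total 145.00
- ring box (161/9 per unit): all 9 → value 161, running total 306.00
- watch (182/16 per unit): all 16 → value 182, running total 488.00
- laptop (143/18 per unit): 12 of 18 → value 12×143/18 = 95.3333, running total 583.33
Total 583.33.

583.33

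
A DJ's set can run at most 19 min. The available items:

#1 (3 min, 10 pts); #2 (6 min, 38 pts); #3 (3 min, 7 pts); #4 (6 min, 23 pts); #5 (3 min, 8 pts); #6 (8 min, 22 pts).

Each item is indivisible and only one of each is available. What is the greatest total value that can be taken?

Check high-value combinations within 19 min:
- #1+#2+#4+#5: duration 3+6+6+3=18, value 10+38+23+8=79
- #1+#2+#3+#4: duration 3+6+3+6=18, value 10+38+7+23=78
- #2+#3+#4+#5: duration 6+3+6+3=18, value 38+7+23+8=76
Best: 79 pts.

79 pts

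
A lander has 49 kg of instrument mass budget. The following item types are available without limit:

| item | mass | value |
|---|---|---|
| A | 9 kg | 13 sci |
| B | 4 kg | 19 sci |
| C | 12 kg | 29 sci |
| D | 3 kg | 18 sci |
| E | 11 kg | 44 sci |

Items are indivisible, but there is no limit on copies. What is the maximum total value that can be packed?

Best value-per-unit is D at 18/3; filling with it alone gives 16×18 = 288.
Optimal mix: 1×B + 15×D → mass 49, value 289.

289 sci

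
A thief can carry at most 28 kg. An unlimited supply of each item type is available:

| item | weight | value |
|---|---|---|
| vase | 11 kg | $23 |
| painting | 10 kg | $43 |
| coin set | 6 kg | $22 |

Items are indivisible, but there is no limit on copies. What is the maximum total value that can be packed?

$109

Best value-per-unit is painting at 43/10; filling with it alone gives 2×43 = 86.
Optimal mix: 1×painting + 3×coin set → weight 28, value 109.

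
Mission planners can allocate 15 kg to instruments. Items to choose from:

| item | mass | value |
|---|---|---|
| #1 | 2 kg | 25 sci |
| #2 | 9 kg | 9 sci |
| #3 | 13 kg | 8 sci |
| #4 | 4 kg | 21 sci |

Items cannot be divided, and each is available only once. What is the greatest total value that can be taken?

55 sci

This is a 0/1 knapsack; check combinations near the capacity.
- #1+#2+#4: mass 2+9+4=15, value 25+9+21=55
- #1+#4: mass 2+4=6, value 25+21=46
- #1+#2: mass 2+9=11, value 25+9=34
Best: 55 sci.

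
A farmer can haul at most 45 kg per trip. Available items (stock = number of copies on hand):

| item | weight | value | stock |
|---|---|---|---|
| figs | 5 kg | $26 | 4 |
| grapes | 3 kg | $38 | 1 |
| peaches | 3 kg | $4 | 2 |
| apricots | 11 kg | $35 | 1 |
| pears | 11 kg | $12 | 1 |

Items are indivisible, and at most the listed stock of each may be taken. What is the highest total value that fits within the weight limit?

$189

Top feasible selections:
- 4×figs + 1×grapes + 1×apricots + 1×pears: weight 45, value 189
- 4×figs + 1×grapes + 2×peaches + 1×apricots: weight 40, value 185
- 4×figs + 1×grapes + 1×peaches + 1×apricots: weight 37, value 181
- 4×figs + 1×grapes + 1×apricots: weight 34, value 177
Best: $189.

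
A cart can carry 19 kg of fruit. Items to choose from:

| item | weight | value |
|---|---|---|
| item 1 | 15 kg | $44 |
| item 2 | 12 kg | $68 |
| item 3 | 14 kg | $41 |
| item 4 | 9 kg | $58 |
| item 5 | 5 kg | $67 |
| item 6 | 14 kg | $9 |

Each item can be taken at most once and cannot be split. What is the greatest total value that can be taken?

$135

Check high-value combinations within 19 kg:
- item 2+item 5: weight 12+5=17, value 68+67=135
- item 4+item 5: weight 9+5=14, value 58+67=125
- item 3+item 5: weight 14+5=19, value 41+67=108
- item 5+item 6: weight 5+14=19, value 67+9=76
- item 2: weight 12, value 68
Best: $135.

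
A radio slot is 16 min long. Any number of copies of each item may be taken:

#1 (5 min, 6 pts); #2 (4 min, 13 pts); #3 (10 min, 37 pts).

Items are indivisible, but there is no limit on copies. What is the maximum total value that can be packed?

52 pts

Best value-per-unit is #3 at 37/10; filling with it alone gives 1×37 = 37.
Optimal mix: 4×#2 → duration 16, value 52.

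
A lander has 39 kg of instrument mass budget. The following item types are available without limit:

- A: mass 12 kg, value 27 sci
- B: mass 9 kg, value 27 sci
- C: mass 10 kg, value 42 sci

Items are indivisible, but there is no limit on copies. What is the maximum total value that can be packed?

153 sci

Best value-per-unit is C at 42/10; filling with it alone gives 3×42 = 126.
Optimal mix: 1×B + 3×C → mass 39, value 153.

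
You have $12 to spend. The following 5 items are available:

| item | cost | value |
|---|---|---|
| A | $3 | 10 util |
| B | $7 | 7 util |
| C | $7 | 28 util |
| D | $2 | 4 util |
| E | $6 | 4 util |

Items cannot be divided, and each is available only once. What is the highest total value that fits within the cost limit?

42 util

Check high-value combinations within $12:
- A+C+D: cost 3+7+2=12, value 10+28+4=42
- A+C: cost 3+7=10, value 10+28=38
- C+D: cost 7+2=9, value 28+4=32
Best: 42 util.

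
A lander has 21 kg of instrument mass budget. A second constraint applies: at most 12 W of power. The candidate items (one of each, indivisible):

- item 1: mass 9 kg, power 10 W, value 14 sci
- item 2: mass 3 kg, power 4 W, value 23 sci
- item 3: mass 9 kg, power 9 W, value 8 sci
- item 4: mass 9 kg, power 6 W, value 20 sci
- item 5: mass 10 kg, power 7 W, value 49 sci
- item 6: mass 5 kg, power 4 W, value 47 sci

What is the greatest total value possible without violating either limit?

Feasible sets respecting both limits:
- item 5+item 6: mass 15, power 11, value 96
- item 2+item 5: mass 13, power 11, value 72
- item 2+item 6: mass 8, power 8, value 70
Best: 96 sci.

96 sci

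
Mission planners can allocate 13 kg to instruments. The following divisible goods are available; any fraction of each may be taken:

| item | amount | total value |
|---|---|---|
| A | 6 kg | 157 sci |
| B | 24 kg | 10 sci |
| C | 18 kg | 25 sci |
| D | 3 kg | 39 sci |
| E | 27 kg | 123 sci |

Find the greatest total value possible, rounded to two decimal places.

Take in order of value per unit:
- A (157/6 per unit): all 6 → value 157, running total 157.00
- D (39/3 per unit): all 3 → value 39, running total 196.00
- E (123/27 per unit): 4 of 27 → value 4×123/27 = 18.2222, running total 214.22
Total 214.22.

214.22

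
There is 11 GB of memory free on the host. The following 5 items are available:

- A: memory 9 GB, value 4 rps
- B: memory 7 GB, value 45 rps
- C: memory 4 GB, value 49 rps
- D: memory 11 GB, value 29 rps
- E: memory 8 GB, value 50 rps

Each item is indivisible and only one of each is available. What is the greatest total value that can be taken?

94 rps

Check high-value combinations within 11 GB:
- B+C: memory 7+4=11, value 45+49=94
- E: memory 8, value 50
- C: memory 4, value 49
Best: 94 rps.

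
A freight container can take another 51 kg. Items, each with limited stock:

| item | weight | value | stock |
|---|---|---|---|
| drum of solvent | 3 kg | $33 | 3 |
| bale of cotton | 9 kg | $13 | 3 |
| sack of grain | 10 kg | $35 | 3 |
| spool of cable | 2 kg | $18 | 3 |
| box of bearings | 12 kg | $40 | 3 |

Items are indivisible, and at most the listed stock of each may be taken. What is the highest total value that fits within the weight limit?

$273

Best selections within weight 51 and stock limits:
- 3×drum of solvent + 3×spool of cable + 3×box of bearings: weight 51, value 273
- 3×drum of solvent + 1×sack of grain + 3×spool of cable + 2×box of bearings: weight 49, value 268
- 3×drum of solvent + 2×sack of grain + 3×spool of cable + 1×box of bearings: weight 47, value 263
Best: $273.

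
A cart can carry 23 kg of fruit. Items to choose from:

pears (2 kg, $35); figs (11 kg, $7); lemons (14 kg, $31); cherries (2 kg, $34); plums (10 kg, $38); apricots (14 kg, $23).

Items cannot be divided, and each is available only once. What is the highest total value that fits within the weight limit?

Check high-value combinations within 23 kg:
- pears+cherries+plums: weight 2+2+10=14, value 35+34+38=107
- pears+lemons+cherries: weight 2+14+2=18, value 35+31+34=100
- pears+cherries+apricots: weight 2+2+14=18, value 35+34+23=92
Best: $107.

$107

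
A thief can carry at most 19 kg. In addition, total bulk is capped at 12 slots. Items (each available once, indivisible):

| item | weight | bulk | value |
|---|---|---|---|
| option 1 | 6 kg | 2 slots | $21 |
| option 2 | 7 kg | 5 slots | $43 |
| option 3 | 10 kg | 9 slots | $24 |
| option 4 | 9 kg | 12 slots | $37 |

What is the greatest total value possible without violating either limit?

$64

Feasible sets respecting both limits:
- option 1+option 2: weight 13, bulk 7, value 64
- option 1+option 3: weight 16, bulk 11, value 45
- option 2: weight 7, bulk 5, value 43
- option 4: weight 9, bulk 12, value 37
Best: $64.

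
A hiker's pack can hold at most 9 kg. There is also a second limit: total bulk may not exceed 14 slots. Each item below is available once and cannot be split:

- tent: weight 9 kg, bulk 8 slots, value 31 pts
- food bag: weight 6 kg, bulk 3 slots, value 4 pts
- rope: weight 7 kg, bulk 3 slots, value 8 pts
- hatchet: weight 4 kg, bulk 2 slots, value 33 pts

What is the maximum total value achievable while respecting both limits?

33 pts

Feasible sets respecting both limits:
- hatchet: weight 4, bulk 2, value 33
- tent: weight 9, bulk 8, value 31
- rope: weight 7, bulk 3, value 8
- food bag: weight 6, bulk 3, value 4
Best: 33 pts.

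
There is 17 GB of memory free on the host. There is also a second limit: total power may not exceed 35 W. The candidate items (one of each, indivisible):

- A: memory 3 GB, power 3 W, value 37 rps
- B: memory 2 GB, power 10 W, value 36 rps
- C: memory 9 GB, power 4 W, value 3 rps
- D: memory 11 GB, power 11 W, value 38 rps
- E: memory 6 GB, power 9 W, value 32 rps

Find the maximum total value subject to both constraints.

Feasible sets respecting both limits:
- A+B+D: memory 16, power 24, value 111
- A+B+E: memory 11, power 22, value 105
- A+B+C: memory 14, power 17, value 76
Best: 111 rps.

111 rps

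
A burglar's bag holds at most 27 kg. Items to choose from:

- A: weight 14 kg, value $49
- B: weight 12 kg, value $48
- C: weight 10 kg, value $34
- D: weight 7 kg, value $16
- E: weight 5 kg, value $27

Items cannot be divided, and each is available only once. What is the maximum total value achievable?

Check high-value combinations within 27 kg:
- B+C+E: weight 12+10+5=27, value 48+34+27=109
- A+B: weight 14+12=26, value 49+48=97
- A+D+E: weight 14+7+5=26, value 49+16+27=92
- B+D+E: weight 12+7+5=24, value 48+16+27=91
- A+C: weight 14+10=24, value 49+34=83
Best: $109.

$109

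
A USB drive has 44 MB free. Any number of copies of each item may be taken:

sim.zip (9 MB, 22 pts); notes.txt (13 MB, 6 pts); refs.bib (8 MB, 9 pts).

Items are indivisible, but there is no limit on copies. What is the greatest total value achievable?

Best value-per-unit is sim.zip at 22/9; filling with it alone gives 4×22 = 88.
Optimal mix: 4×sim.zip + 1×refs.bib → size 44, value 97.

97 pts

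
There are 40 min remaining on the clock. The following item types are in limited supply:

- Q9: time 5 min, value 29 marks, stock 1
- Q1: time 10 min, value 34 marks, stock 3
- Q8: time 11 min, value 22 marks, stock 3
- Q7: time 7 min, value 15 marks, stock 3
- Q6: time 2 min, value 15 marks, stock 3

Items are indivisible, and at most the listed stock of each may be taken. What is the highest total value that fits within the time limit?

Top feasible selections:
- 1×Q9 + 3×Q1 + 2×Q6: time 39, value 161
- 1×Q9 + 2×Q1 + 1×Q7 + 3×Q6: time 38, value 157
- 1×Q9 + 2×Q1 + 1×Q8 + 2×Q6: time 40, value 149
- 3×Q1 + 3×Q6: time 36, value 147
Best: 161 marks.

161 marks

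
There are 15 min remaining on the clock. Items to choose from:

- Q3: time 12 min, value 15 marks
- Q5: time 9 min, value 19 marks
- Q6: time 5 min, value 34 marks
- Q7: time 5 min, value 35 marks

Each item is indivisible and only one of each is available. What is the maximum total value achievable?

Check high-value combinations within 15 min:
- Q6+Q7: time 5+5=10, value 34+35=69
- Q5+Q7: time 9+5=14, value 19+35=54
- Q5+Q6: time 9+5=14, value 19+34=53
- Q7: time 5, value 35
Best: 69 marks.

69 marks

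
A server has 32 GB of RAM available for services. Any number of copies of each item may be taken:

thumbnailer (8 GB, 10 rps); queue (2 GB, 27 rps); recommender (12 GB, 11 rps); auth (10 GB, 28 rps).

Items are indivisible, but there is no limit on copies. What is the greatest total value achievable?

432 rps

Best value-per-unit is queue at 27/2, and filling with it alone uses memory 16×2=32. No mix of the others beats 16×27 = 432.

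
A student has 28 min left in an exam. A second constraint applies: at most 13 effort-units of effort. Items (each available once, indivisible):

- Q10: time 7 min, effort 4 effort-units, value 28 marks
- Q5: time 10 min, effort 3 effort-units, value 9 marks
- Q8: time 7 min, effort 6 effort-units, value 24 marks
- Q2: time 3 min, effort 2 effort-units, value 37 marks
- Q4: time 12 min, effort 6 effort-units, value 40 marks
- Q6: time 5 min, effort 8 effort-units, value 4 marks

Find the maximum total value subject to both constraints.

105 marks

Feasible sets respecting both limits:
- Q10+Q2+Q4: time 22, effort 12, value 105
- Q10+Q8+Q2: time 17, effort 12, value 89
- Q5+Q2+Q4: time 25, effort 11, value 86
Best: 105 marks.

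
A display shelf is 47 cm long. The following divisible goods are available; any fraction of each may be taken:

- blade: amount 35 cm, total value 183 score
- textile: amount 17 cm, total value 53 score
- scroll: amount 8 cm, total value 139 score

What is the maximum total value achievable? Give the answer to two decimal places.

Take in order of value per unit:
- scroll (139/8 per unit): all 8 → value 139, running total 139.00
- blade (183/35 per unit): all 35 → value 183, running total 322.00
- textile (53/17 per unit): 4 of 17 → value 4×53/17 = 12.4706, running total 334.47
Total 334.47.

334.47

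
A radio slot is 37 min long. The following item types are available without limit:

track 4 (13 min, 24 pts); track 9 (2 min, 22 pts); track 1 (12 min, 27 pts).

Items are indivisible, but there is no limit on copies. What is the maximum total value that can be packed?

Best value-per-unit is track 9 at 22/2, and filling with it alone uses duration 18×2=36. No mix of the others beats 18×22 = 396.

396 pts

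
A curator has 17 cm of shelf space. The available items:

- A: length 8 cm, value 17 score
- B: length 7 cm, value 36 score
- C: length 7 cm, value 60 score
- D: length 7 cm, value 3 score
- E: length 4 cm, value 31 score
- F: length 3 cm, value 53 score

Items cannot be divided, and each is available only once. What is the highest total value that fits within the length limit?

149 score

Check high-value combinations within 17 cm:
- B+C+F: length 7+7+3=17, value 36+60+53=149
- C+E+F: length 7+4+3=14, value 60+31+53=144
- B+E+F: length 7+4+3=14, value 36+31+53=120
- C+D+F: length 7+7+3=17, value 60+3+53=116
- C+F: length 7+3=10, value 60+53=113
Best: 149 score.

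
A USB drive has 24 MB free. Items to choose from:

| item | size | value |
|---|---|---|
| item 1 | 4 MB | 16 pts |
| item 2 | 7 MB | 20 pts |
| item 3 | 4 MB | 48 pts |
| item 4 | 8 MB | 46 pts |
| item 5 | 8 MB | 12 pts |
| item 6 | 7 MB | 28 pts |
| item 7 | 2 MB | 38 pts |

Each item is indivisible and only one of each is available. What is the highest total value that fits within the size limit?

160 pts

This is a 0/1 knapsack; check combinations near the capacity.
- item 3+item 4+item 6+item 7: size 4+8+7+2=21, value 48+46+28+38=160
- item 2+item 3+item 4+item 7: size 7+4+8+2=21, value 20+48+46+38=152
- item 1+item 2+item 3+item 6+item 7: size 4+7+4+7+2=24, value 16+20+48+28+38=150
- item 1+item 3+item 4+item 7: size 4+4+8+2=18, value 16+48+46+38=148
Best: 160 pts.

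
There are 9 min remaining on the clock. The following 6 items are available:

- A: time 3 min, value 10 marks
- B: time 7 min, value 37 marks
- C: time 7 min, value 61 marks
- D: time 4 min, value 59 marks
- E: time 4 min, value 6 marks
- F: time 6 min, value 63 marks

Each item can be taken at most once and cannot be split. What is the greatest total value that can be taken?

This is a 0/1 knapsack; check combinations near the capacity.
- A+F: time 3+6=9, value 10+63=73
- A+D: time 3+4=7, value 10+59=69
- D+E: time 4+4=8, value 59+6=65
- F: time 6, value 63
- C: time 7, value 61
Best: 73 marks.

73 marks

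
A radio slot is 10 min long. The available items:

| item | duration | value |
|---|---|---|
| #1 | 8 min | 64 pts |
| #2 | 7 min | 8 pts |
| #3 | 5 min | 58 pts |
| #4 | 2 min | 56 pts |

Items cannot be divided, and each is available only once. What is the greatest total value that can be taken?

Check high-value combinations within 10 min:
- #1+#4: duration 8+2=10, value 64+56=120
- #3+#4: duration 5+2=7, value 58+56=114
- #1: duration 8, value 64
Best: 120 pts.

120 pts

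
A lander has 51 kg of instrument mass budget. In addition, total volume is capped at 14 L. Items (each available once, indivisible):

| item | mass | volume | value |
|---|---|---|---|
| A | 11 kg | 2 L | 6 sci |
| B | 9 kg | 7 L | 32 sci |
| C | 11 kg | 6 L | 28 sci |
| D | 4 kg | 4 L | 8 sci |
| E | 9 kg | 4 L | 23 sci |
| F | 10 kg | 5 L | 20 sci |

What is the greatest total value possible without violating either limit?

61 sci

Feasible sets respecting both limits:
- A+B+E: mass 29, volume 13, value 61
- B+C: mass 20, volume 13, value 60
- C+D+E: mass 24, volume 14, value 59
Best: 61 sci.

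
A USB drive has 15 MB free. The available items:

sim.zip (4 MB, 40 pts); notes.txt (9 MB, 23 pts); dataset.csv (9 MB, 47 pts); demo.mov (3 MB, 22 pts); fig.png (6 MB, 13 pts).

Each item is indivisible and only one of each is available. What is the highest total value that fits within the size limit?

87 pts

Check high-value combinations within 15 MB:
- sim.zip+dataset.csv: size 4+9=13, value 40+47=87
- sim.zip+demo.mov+fig.png: size 4+3+6=13, value 40+22+13=75
- dataset.csv+demo.mov: size 9+3=12, value 47+22=69
Best: 87 pts.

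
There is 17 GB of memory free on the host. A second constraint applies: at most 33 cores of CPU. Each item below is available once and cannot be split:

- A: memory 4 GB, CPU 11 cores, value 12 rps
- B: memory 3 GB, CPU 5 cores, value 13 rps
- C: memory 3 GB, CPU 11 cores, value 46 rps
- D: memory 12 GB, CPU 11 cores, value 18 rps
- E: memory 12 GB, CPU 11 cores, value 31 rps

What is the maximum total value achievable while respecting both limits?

77 rps

Feasible sets respecting both limits:
- C+E: memory 15, CPU 22, value 77
- A+B+C: memory 10, CPU 27, value 71
- C+D: memory 15, CPU 22, value 64
- B+C: memory 6, CPU 16, value 59
Best: 77 rps.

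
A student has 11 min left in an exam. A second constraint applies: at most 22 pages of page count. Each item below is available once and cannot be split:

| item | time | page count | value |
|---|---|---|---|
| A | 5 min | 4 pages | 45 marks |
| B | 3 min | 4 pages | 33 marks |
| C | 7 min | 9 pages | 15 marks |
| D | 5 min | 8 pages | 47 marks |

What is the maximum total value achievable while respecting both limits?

92 marks

Feasible sets respecting both limits:
- A+D: time 10, page count 12, value 92
- B+D: time 8, page count 12, value 80
- A+B: time 8, page count 8, value 78
- B+C: time 10, page count 13, value 48
Best: 92 marks.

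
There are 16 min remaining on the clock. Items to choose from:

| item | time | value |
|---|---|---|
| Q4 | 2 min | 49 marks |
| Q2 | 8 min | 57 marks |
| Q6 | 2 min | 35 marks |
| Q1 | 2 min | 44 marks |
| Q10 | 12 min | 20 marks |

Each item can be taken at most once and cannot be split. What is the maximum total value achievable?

This is a 0/1 knapsack; check combinations near the capacity.
- Q4+Q2+Q6+Q1: time 2+8+2+2=14, value 49+57+35+44=185
- Q4+Q2+Q1: time 2+8+2=12, value 49+57+44=150
- Q4+Q2+Q6: time 2+8+2=12, value 49+57+35=141
- Q2+Q6+Q1: time 8+2+2=12, value 57+35+44=136
Best: 185 marks.

185 marks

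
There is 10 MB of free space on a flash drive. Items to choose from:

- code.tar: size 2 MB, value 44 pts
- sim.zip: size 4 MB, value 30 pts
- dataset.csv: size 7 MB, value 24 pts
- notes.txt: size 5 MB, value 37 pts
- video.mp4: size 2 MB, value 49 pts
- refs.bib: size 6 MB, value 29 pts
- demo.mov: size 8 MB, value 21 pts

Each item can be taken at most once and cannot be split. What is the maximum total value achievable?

130 pts

Check high-value combinations within 10 MB:
- code.tar+notes.txt+video.mp4: size 2+5+2=9, value 44+37+49=130
- code.tar+sim.zip+video.mp4: size 2+4+2=8, value 44+30+49=123
- code.tar+video.mp4+refs.bib: size 2+2+6=10, value 44+49+29=122
- code.tar+video.mp4: size 2+2=4, value 44+49=93
- notes.txt+video.mp4: size 5+2=7, value 37+49=86
Best: 130 pts.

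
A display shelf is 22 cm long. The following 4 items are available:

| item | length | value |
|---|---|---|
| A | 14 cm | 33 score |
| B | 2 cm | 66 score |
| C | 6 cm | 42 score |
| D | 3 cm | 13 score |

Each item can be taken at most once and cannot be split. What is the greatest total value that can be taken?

141 score

Check high-value combinations within 22 cm:
- A+B+C: length 14+2+6=22, value 33+66+42=141
- B+C+D: length 2+6+3=11, value 66+42+13=121
- A+B+D: length 14+2+3=19, value 33+66+13=112
Best: 141 score.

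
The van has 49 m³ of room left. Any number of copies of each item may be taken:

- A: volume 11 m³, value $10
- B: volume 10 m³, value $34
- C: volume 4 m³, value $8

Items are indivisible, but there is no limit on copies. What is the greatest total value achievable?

Best value-per-unit is B at 34/10; filling with it alone gives 4×34 = 136.
Optimal mix: 4×B + 2×C → volume 48, value 152.

$152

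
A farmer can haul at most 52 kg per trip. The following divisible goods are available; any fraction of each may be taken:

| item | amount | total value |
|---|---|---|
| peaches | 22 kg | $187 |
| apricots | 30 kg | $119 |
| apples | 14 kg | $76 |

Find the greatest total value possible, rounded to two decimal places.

326.47

Take in order of value per unit:
- peaches (187/22 per unit): all 22 → value 187, running total 187.00
- apples (76/14 per unit): all 14 → value 76, running total 263.00
- apricots (119/30 per unit): 16 of 30 → value 16×119/30 = 63.4667, running total 326.47
Total 326.47.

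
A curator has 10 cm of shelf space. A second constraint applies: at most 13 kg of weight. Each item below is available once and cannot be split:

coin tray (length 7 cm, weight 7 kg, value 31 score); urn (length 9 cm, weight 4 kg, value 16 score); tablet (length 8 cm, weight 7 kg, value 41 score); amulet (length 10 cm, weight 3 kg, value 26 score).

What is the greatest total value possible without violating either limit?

41 score

Feasible sets respecting both limits:
- tablet: length 8, weight 7, value 41
- coin tray: length 7, weight 7, value 31
- amulet: length 10, weight 3, value 26
- urn: length 9, weight 4, value 16
Best: 41 score.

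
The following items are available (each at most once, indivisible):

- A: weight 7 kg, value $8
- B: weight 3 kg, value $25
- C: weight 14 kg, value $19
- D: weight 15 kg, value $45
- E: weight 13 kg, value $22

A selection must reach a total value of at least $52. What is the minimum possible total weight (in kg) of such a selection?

Subsets with value ≥ 52, sorted by total weight:
- B+D: weight 18, value 70
- A+D: weight 22, value 53
- A+B+E: weight 23, value 55
- A+B+C: weight 24, value 52
Minimum weight: 18 kg.

18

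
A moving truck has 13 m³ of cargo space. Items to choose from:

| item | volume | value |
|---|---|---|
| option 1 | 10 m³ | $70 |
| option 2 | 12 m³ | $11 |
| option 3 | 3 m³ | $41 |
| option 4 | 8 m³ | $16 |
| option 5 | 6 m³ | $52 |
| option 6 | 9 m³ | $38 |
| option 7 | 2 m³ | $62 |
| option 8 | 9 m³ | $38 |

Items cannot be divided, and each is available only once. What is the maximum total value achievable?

Check high-value combinations within 13 m³:
- option 3+option 5+option 7: volume 3+6+2=11, value 41+52+62=155
- option 1+option 7: volume 10+2=12, value 70+62=132
- option 3+option 4+option 7: volume 3+8+2=13, value 41+16+62=119
- option 5+option 7: volume 6+2=8, value 52+62=114
Best: $155.

$155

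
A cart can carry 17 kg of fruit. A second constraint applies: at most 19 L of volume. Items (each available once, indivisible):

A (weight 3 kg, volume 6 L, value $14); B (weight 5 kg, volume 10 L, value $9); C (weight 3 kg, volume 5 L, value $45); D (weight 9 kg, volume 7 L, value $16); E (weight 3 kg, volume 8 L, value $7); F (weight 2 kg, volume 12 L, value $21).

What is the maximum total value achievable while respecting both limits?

Feasible sets respecting both limits:
- A+C+D: weight 15, volume 18, value 75
- A+C+E: weight 9, volume 19, value 66
- C+F: weight 5, volume 17, value 66
Best: $75.

$75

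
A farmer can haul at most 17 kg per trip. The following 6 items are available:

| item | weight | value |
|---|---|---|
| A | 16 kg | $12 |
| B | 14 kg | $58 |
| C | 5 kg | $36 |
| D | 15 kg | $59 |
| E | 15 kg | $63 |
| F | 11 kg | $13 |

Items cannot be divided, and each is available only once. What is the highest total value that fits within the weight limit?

Check high-value combinations within 17 kg:
- E: weight 15, value 63
- D: weight 15, value 59
- B: weight 14, value 58
- C+F: weight 5+11=16, value 36+13=49
Best: $63.

$63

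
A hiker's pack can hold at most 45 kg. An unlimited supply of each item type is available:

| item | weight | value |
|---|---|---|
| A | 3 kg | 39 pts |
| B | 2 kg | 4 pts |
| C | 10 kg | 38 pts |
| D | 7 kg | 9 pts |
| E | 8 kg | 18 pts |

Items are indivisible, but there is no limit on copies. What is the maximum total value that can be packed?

585 pts

Best value-per-unit is A at 39/3, and filling with it alone uses weight 15×3=45. No mix of the others beats 15×39 = 585.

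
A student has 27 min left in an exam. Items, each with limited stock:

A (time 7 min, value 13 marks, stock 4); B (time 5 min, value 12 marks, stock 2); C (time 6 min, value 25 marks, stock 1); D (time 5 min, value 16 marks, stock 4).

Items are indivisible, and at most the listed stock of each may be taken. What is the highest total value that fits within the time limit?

89 marks

Top feasible selections:
- 1×C + 4×D: time 26, value 89
- 1×B + 1×C + 3×D: time 26, value 85
- 2×B + 1×C + 2×D: time 26, value 81
- 1×A + 4×D: time 27, value 77
Best: 89 marks.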